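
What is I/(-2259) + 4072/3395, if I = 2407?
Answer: 1026883/7669305 ≈ 0.13390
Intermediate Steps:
I/(-2259) + 4072/3395 = 2407/(-2259) + 4072/3395 = 2407*(-1/2259) + 4072*(1/3395) = -2407/2259 + 4072/3395 = 1026883/7669305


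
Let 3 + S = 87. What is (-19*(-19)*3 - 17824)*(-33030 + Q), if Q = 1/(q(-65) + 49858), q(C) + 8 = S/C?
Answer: 1791666734680015/3240166 ≈ 5.5295e+8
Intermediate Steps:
S = 84 (S = -3 + 87 = 84)
q(C) = -8 + 84/C
Q = 65/3240166 (Q = 1/((-8 + 84/(-65)) + 49858) = 1/((-8 + 84*(-1/65)) + 49858) = 1/((-8 - 84/65) + 49858) = 1/(-604/65 + 49858) = 1/(3240166/65) = 65/3240166 ≈ 2.0061e-5)
(-19*(-19)*3 - 17824)*(-33030 + Q) = (-19*(-19)*3 - 17824)*(-33030 + 65/3240166) = (361*3 - 17824)*(-107022682915/3240166) = (1083 - 17824)*(-107022682915/3240166) = -16741*(-107022682915/3240166) = 1791666734680015/3240166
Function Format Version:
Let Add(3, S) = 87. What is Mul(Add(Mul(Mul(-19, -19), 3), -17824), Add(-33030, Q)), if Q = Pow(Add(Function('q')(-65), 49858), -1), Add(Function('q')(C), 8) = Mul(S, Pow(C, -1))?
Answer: Rational(1791666734680015, 3240166) ≈ 5.5295e+8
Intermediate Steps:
S = 84 (S = Add(-3, 87) = 84)
Function('q')(C) = Add(-8, Mul(84, Pow(C, -1)))
Q = Rational(65, 3240166) (Q = Pow(Add(Add(-8, Mul(84, Pow(-65, -1))), 49858), -1) = Pow(Add(Add(-8, Mul(84, Rational(-1, 65))), 49858), -1) = Pow(Add(Add(-8, Rational(-84, 65)), 49858), -1) = Pow(Add(Rational(-604, 65), 49858), -1) = Pow(Rational(3240166, 65), -1) = Rational(65, 3240166) ≈ 2.0061e-5)
Mul(Add(Mul(Mul(-19, -19), 3), -17824), Add(-33030, Q)) = Mul(Add(Mul(Mul(-19, -19), 3), -17824), Add(-33030, Rational(65, 3240166))) = Mul(Add(Mul(361, 3), -17824), Rational(-107022682915, 3240166)) = Mul(Add(1083, -17824), Rational(-107022682915, 3240166)) = Mul(-16741, Rational(-107022682915, 3240166)) = Rational(1791666734680015, 3240166)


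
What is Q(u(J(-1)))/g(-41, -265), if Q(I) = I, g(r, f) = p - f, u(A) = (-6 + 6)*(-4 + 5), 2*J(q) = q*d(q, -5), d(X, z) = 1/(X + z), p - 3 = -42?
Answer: 0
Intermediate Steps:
p = -39 (p = 3 - 42 = -39)
J(q) = q/(2*(-5 + q)) (J(q) = (q/(q - 5))/2 = (q/(-5 + q))/2 = q/(2*(-5 + q)))
u(A) = 0 (u(A) = 0*1 = 0)
g(r, f) = -39 - f
Q(u(J(-1)))/g(-41, -265) = 0/(-39 - 1*(-265)) = 0/(-39 + 265) = 0/226 = 0*(1/226) = 0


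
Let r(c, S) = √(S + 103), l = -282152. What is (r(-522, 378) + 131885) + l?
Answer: -150267 + √481 ≈ -1.5025e+5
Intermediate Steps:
r(c, S) = √(103 + S)
(r(-522, 378) + 131885) + l = (√(103 + 378) + 131885) - 282152 = (√481 + 131885) - 282152 = (131885 + √481) - 282152 = -150267 + √481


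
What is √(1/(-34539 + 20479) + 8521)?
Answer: √421115485385/7030 ≈ 92.309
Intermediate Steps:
√(1/(-34539 + 20479) + 8521) = √(1/(-14060) + 8521) = √(-1/14060 + 8521) = √(119805259/14060) = √421115485385/7030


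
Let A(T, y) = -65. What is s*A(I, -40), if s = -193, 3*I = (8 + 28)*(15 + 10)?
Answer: 12545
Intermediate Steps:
I = 300 (I = ((8 + 28)*(15 + 10))/3 = (36*25)/3 = (⅓)*900 = 300)
s*A(I, -40) = -193*(-65) = 12545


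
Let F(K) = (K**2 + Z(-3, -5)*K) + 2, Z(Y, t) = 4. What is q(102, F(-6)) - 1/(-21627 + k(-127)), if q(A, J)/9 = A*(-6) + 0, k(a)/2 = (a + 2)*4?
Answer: -124629515/22627 ≈ -5508.0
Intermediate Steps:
k(a) = 16 + 8*a (k(a) = 2*((a + 2)*4) = 2*((2 + a)*4) = 2*(8 + 4*a) = 16 + 8*a)
F(K) = 2 + K**2 + 4*K (F(K) = (K**2 + 4*K) + 2 = 2 + K**2 + 4*K)
q(A, J) = -54*A (q(A, J) = 9*(A*(-6) + 0) = 9*(-6*A + 0) = 9*(-6*A) = -54*A)
q(102, F(-6)) - 1/(-21627 + k(-127)) = -54*102 - 1/(-21627 + (16 + 8*(-127))) = -5508 - 1/(-21627 + (16 - 1016)) = -5508 - 1/(-21627 - 1000) = -5508 - 1/(-22627) = -5508 - 1*(-1/22627) = -5508 + 1/22627 = -124629515/22627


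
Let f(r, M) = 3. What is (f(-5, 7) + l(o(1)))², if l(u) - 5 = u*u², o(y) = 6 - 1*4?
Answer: 256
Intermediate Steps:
o(y) = 2 (o(y) = 6 - 4 = 2)
l(u) = 5 + u³ (l(u) = 5 + u*u² = 5 + u³)
(f(-5, 7) + l(o(1)))² = (3 + (5 + 2³))² = (3 + (5 + 8))² = (3 + 13)² = 16² = 256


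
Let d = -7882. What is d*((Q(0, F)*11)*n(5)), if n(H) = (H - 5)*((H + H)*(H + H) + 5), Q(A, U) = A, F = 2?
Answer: 0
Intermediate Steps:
n(H) = (-5 + H)*(5 + 4*H²) (n(H) = (-5 + H)*((2*H)*(2*H) + 5) = (-5 + H)*(4*H² + 5) = (-5 + H)*(5 + 4*H²))
d*((Q(0, F)*11)*n(5)) = -7882*0*11*(-25 - 20*5² + 4*5³ + 5*5) = -0*(-25 - 20*25 + 4*125 + 25) = -0*(-25 - 500 + 500 + 25) = -0*0 = -7882*0 = 0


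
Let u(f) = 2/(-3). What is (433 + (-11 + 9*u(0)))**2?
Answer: 173056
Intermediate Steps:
u(f) = -2/3 (u(f) = 2*(-1/3) = -2/3)
(433 + (-11 + 9*u(0)))**2 = (433 + (-11 + 9*(-2/3)))**2 = (433 + (-11 - 6))**2 = (433 - 17)**2 = 416**2 = 173056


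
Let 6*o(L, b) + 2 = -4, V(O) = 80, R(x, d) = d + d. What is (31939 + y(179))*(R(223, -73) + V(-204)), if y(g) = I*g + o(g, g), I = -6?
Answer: -2037024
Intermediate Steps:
R(x, d) = 2*d
o(L, b) = -1 (o(L, b) = -⅓ + (⅙)*(-4) = -⅓ - ⅔ = -1)
y(g) = -1 - 6*g (y(g) = -6*g - 1 = -1 - 6*g)
(31939 + y(179))*(R(223, -73) + V(-204)) = (31939 + (-1 - 6*179))*(2*(-73) + 80) = (31939 + (-1 - 1074))*(-146 + 80) = (31939 - 1075)*(-66) = 30864*(-66) = -2037024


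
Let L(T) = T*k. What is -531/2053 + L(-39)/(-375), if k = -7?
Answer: -253198/256625 ≈ -0.98665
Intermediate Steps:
L(T) = -7*T (L(T) = T*(-7) = -7*T)
-531/2053 + L(-39)/(-375) = -531/2053 - 7*(-39)/(-375) = -531*1/2053 + 273*(-1/375) = -531/2053 - 91/125 = -253198/256625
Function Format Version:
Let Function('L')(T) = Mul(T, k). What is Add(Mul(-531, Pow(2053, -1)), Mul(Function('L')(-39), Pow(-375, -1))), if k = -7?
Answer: Rational(-253198, 256625) ≈ -0.98665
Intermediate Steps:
Function('L')(T) = Mul(-7, T) (Function('L')(T) = Mul(T, -7) = Mul(-7, T))
Add(Mul(-531, Pow(2053, -1)), Mul(Function('L')(-39), Pow(-375, -1))) = Add(Mul(-531, Pow(2053, -1)), Mul(Mul(-7, -39), Pow(-375, -1))) = Add(Mul(-531, Rational(1, 2053)), Mul(273, Rational(-1, 375))) = Add(Rational(-531, 2053), Rational(-91, 125)) = Rational(-253198, 256625)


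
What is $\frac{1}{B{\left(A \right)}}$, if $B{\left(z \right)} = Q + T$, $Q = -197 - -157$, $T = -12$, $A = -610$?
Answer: $- \frac{1}{52} \approx -0.019231$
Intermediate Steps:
$Q = -40$ ($Q = -197 + 157 = -40$)
$B{\left(z \right)} = -52$ ($B{\left(z \right)} = -40 - 12 = -52$)
$\frac{1}{B{\left(A \right)}} = \frac{1}{-52} = - \frac{1}{52}$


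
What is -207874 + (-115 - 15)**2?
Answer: -190974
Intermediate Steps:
-207874 + (-115 - 15)**2 = -207874 + (-130)**2 = -207874 + 16900 = -190974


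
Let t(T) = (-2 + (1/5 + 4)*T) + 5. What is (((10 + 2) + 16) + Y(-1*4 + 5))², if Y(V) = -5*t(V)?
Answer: 64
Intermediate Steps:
t(T) = 3 + 21*T/5 (t(T) = (-2 + (⅕ + 4)*T) + 5 = (-2 + 21*T/5) + 5 = 3 + 21*T/5)
Y(V) = -15 - 21*V (Y(V) = -5*(3 + 21*V/5) = -15 - 21*V)
(((10 + 2) + 16) + Y(-1*4 + 5))² = (((10 + 2) + 16) + (-15 - 21*(-1*4 + 5)))² = ((12 + 16) + (-15 - 21*(-4 + 5)))² = (28 + (-15 - 21*1))² = (28 + (-15 - 21))² = (28 - 36)² = (-8)² = 64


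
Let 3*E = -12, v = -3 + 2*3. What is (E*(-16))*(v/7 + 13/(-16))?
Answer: -172/7 ≈ -24.571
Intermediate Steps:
v = 3 (v = -3 + 6 = 3)
E = -4 (E = (⅓)*(-12) = -4)
(E*(-16))*(v/7 + 13/(-16)) = (-4*(-16))*(3/7 + 13/(-16)) = 64*(3*(⅐) + 13*(-1/16)) = 64*(3/7 - 13/16) = 64*(-43/112) = -172/7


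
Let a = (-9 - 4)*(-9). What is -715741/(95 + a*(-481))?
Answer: 715741/56182 ≈ 12.740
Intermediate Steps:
a = 117 (a = -13*(-9) = 117)
-715741/(95 + a*(-481)) = -715741/(95 + 117*(-481)) = -715741/(95 - 56277) = -715741/(-56182) = -715741*(-1/56182) = 715741/56182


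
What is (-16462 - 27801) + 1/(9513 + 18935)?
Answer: -1259193823/28448 ≈ -44263.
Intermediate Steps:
(-16462 - 27801) + 1/(9513 + 18935) = -44263 + 1/28448 = -1259193823/28448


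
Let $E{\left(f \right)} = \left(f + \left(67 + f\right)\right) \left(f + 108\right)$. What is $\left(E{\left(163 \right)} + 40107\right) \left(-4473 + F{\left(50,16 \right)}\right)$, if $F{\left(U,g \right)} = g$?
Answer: $-653440770$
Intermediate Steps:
$E{\left(f \right)} = \left(67 + 2 f\right) \left(108 + f\right)$
$\left(E{\left(163 \right)} + 40107\right) \left(-4473 + F{\left(50,16 \right)}\right) = \left(\left(7236 + 2 \cdot 163^{2} + 283 \cdot 163\right) + 40107\right) \left(-4473 + 16\right) = \left(\left(7236 + 2 \cdot 26569 + 46129\right) + 40107\right) \left(-4457\right) = \left(\left(7236 + 53138 + 46129\right) + 40107\right) \left(-4457\right) = \left(106503 + 40107\right) \left(-4457\right) = 146610 \left(-4457\right) = -653440770$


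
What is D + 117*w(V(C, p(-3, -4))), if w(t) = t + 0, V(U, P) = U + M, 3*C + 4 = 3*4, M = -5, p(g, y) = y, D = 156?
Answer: -117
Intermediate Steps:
C = 8/3 (C = -4/3 + (3*4)/3 = -4/3 + (1/3)*12 = -4/3 + 4 = 8/3 ≈ 2.6667)
V(U, P) = -5 + U (V(U, P) = U - 5 = -5 + U)
w(t) = t
D + 117*w(V(C, p(-3, -4))) = 156 + 117*(-5 + 8/3) = 156 + 117*(-7/3) = 156 - 273 = -117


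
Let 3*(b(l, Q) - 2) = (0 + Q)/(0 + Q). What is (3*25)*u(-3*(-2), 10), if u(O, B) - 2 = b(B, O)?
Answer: 325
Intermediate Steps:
b(l, Q) = 7/3 (b(l, Q) = 2 + ((0 + Q)/(0 + Q))/3 = 2 + (Q/Q)/3 = 2 + (1/3)*1 = 2 + 1/3 = 7/3)
u(O, B) = 13/3 (u(O, B) = 2 + 7/3 = 13/3)
(3*25)*u(-3*(-2), 10) = (3*25)*(13/3) = 75*(13/3) = 325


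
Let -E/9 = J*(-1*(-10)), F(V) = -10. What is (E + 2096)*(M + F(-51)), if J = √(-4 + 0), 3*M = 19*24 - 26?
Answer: 838400/3 - 24000*I ≈ 2.7947e+5 - 24000.0*I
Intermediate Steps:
M = 430/3 (M = (19*24 - 26)/3 = (456 - 26)/3 = (⅓)*430 = 430/3 ≈ 143.33)
J = 2*I (J = √(-4) = 2*I ≈ 2.0*I)
E = -180*I (E = -9*2*I*(-1*(-10)) = -9*2*I*10 = -180*I ≈ -180.0*I)
(E + 2096)*(M + F(-51)) = (-180*I + 2096)*(430/3 - 10) = (2096 - 180*I)*(400/3) = 838400/3 - 24000*I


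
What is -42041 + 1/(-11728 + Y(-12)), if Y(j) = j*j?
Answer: -487002945/11584 ≈ -42041.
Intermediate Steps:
Y(j) = j²
-42041 + 1/(-11728 + Y(-12)) = -42041 + 1/(-11728 + (-12)²) = -42041 + 1/(-11728 + 144) = -42041 + 1/(-11584) = -42041 - 1/11584 = -487002945/11584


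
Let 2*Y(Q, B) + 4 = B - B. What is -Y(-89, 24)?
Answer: 2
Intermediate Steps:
Y(Q, B) = -2 (Y(Q, B) = -2 + (B - B)/2 = -2 + (1/2)*0 = -2 + 0 = -2)
-Y(-89, 24) = -1*(-2) = 2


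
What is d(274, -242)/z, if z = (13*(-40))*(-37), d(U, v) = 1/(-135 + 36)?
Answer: -1/1904760 ≈ -5.2500e-7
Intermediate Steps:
d(U, v) = -1/99 (d(U, v) = 1/(-99) = -1/99)
z = 19240 (z = -520*(-37) = 19240)
d(274, -242)/z = -1/99/19240 = -1/99*1/19240 = -1/1904760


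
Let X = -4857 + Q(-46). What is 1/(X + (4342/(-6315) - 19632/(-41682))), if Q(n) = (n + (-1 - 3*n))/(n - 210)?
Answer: -11230798080/54554410777979 ≈ -0.00020586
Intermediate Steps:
Q(n) = (-1 - 2*n)/(-210 + n)
X = -1243483/256 (X = -4857 + (-1 - 2*(-46))/(-210 - 46) = -4857 + (-1 + 92)/(-256) = -4857 - 1/256*91 = -4857 - 91/256 = -1243483/256 ≈ -4857.4)
1/(X + (4342/(-6315) - 19632/(-41682))) = 1/(-1243483/256 + (4342/(-6315) - 19632/(-41682))) = 1/(-1243483/256 + (4342*(-1/6315) - 19632*(-1/41682))) = 1/(-1243483/256 + (-4342/6315 + 3272/6947)) = 1/(-1243483/256 - 9501194/43870305) = 1/(-54554410777979/11230798080) = -11230798080/54554410777979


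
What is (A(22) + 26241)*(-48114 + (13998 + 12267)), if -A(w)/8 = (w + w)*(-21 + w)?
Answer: -565648761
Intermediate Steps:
A(w) = -16*w*(-21 + w) (A(w) = -8*(w + w)*(-21 + w) = -8*2*w*(-21 + w) = -16*w*(-21 + w))
(A(22) + 26241)*(-48114 + (13998 + 12267)) = (16*22*(21 - 1*22) + 26241)*(-48114 + (13998 + 12267)) = (16*22*(21 - 22) + 26241)*(-48114 + 26265) = (16*22*(-1) + 26241)*(-21849) = (-352 + 26241)*(-21849) = 25889*(-21849) = -565648761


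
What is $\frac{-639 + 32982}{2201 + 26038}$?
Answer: $\frac{10781}{9413} \approx 1.1453$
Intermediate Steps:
$\frac{-639 + 32982}{2201 + 26038} = \frac{32343}{28239} = 32343 \cdot \frac{1}{28239} = \frac{10781}{9413}$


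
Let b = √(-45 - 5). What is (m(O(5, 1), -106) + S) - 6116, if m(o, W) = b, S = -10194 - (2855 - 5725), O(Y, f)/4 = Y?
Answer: -13440 + 5*I*√2 ≈ -13440.0 + 7.0711*I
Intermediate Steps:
O(Y, f) = 4*Y
b = 5*I*√2 (b = √(-50) = 5*I*√2 ≈ 7.0711*I)
S = -7324 (S = -10194 - 1*(-2870) = -10194 + 2870 = -7324)
m(o, W) = 5*I*√2
(m(O(5, 1), -106) + S) - 6116 = (5*I*√2 - 7324) - 6116 = (-7324 + 5*I*√2) - 6116 = -13440 + 5*I*√2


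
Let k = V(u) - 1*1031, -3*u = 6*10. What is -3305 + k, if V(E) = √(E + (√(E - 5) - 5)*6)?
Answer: -4336 + √(-50 + 30*I) ≈ -4334.0 + 7.359*I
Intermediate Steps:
u = -20 (u = -2*10 = -⅓*60 = -20)
V(E) = √(-30 + E + 6*√(-5 + E)) (V(E) = √(E + (√(-5 + E) - 5)*6) = √(E + (-5 + √(-5 + E))*6) = √(E + (-30 + 6*√(-5 + E))) = √(-30 + E + 6*√(-5 + E)))
k = -1031 + √(-50 + 30*I) (k = √(-30 - 20 + 6*√(-5 - 20)) - 1*1031 = √(-30 - 20 + 6*√(-25)) - 1031 = √(-30 - 20 + 6*(5*I)) - 1031 = √(-30 - 20 + 30*I) - 1031 = √(-50 + 30*I) - 1031 = -1031 + √(-50 + 30*I) ≈ -1029.0 + 7.359*I)
-3305 + k = -3305 + (-1031 + √(-50 + 30*I)) = -4336 + √(-50 + 30*I)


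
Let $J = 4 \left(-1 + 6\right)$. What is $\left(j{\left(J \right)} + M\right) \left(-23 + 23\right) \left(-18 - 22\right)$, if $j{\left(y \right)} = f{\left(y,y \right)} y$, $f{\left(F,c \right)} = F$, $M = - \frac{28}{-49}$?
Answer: $0$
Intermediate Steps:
$M = \frac{4}{7}$ ($M = \left(-28\right) \left(- \frac{1}{49}\right) = \frac{4}{7} \approx 0.57143$)
$J = 20$ ($J = 4 \cdot 5 = 20$)
$j{\left(y \right)} = y^{2}$ ($j{\left(y \right)} = y y = y^{2}$)
$\left(j{\left(J \right)} + M\right) \left(-23 + 23\right) \left(-18 - 22\right) = \left(20^{2} + \frac{4}{7}\right) \left(-23 + 23\right) \left(-18 - 22\right) = \left(400 + \frac{4}{7}\right) 0 \left(-40\right) = \frac{2804}{7} \cdot 0 = 0$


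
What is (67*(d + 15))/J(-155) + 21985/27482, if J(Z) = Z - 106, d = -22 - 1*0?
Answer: 18627143/7172802 ≈ 2.5969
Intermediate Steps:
d = -22 (d = -22 + 0 = -22)
J(Z) = -106 + Z
(67*(d + 15))/J(-155) + 21985/27482 = (67*(-22 + 15))/(-106 - 155) + 21985/27482 = (67*(-7))/(-261) + 21985*(1/27482) = -469*(-1/261) + 21985/27482 = 469/261 + 21985/27482 = 18627143/7172802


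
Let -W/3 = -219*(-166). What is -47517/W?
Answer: 15839/36354 ≈ 0.43569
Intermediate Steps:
W = -109062 (W = -(-657)*(-166) = -3*36354 = -109062)
-47517/W = -47517/(-109062) = -47517*(-1/109062) = 15839/36354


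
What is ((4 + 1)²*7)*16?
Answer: 2800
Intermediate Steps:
((4 + 1)²*7)*16 = (5²*7)*16 = (25*7)*16 = 175*16 = 2800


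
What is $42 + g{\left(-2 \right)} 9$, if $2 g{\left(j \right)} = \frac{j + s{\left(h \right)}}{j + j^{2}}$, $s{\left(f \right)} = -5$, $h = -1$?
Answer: $\frac{105}{4} \approx 26.25$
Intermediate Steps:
$g{\left(j \right)} = \frac{-5 + j}{2 \left(j + j^{2}\right)}$ ($g{\left(j \right)} = \frac{\left(j - 5\right) \frac{1}{j + j^{2}}}{2} = \frac{\left(-5 + j\right) \frac{1}{j + j^{2}}}{2} = \frac{\frac{1}{j + j^{2}} \left(-5 + j\right)}{2} = \frac{-5 + j}{2 \left(j + j^{2}\right)}$)
$42 + g{\left(-2 \right)} 9 = 42 + \frac{-5 - 2}{2 \left(-2\right) \left(1 - 2\right)} 9 = 42 + \frac{1}{2} \left(- \frac{1}{2}\right) \frac{1}{-1} \left(-7\right) 9 = 42 + \frac{1}{2} \left(- \frac{1}{2}\right) \left(-1\right) \left(-7\right) 9 = 42 - \frac{63}{4} = \frac{105}{4}$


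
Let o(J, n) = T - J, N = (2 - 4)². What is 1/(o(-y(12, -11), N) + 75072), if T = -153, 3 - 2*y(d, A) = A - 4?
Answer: 1/74928 ≈ 1.3346e-5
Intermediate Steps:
y(d, A) = 7/2 - A/2 (y(d, A) = 3/2 - (A - 4)/2 = 3/2 - (-4 + A)/2 = 3/2 + (2 - A/2) = 7/2 - A/2)
N = 4 (N = (-2)² = 4)
o(J, n) = -153 - J
1/(o(-y(12, -11), N) + 75072) = 1/((-153 - (-1)*(7/2 - ½*(-11))) + 75072) = 1/((-153 - (-1)*(7/2 + 11/2)) + 75072) = 1/((-153 - (-1)*9) + 75072) = 1/((-153 - 1*(-9)) + 75072) = 1/((-153 + 9) + 75072) = 1/(-144 + 75072) = 1/74928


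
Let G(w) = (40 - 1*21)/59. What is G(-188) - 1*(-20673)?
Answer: 1219726/59 ≈ 20673.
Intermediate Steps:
G(w) = 19/59 (G(w) = (40 - 21)*(1/59) = 19*(1/59) = 19/59)
G(-188) - 1*(-20673) = 19/59 - 1*(-20673) = 19/59 + 20673 = 1219726/59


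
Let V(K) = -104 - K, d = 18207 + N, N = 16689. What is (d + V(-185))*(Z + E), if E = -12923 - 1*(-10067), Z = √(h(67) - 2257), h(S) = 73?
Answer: -99894312 + 69954*I*√546 ≈ -9.9894e+7 + 1.6346e+6*I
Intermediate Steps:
d = 34896 (d = 18207 + 16689 = 34896)
Z = 2*I*√546 (Z = √(73 - 2257) = √(-2184) = 2*I*√546 ≈ 46.733*I)
E = -2856 (E = -12923 + 10067 = -2856)
(d + V(-185))*(Z + E) = (34896 + (-104 - 1*(-185)))*(2*I*√546 - 2856) = (34896 + (-104 + 185))*(-2856 + 2*I*√546) = (34896 + 81)*(-2856 + 2*I*√546) = 34977*(-2856 + 2*I*√546) = -99894312 + 69954*I*√546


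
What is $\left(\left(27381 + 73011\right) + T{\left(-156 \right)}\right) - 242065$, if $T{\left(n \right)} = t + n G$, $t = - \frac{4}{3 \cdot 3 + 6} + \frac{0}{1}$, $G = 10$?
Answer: $- \frac{2148499}{15} \approx -1.4323 \cdot 10^{5}$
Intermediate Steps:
$t = - \frac{4}{15}$ ($t = - \frac{4}{9 + 6} + 0 \cdot 1 = - \frac{4}{15} + 0 = - \frac{4}{15} \approx -0.26667$)
$T{\left(n \right)} = - \frac{4}{15} + 10 n$ ($T{\left(n \right)} = - \frac{4}{15} + n 10 = - \frac{4}{15} + 10 n$)
$\left(\left(27381 + 73011\right) + T{\left(-156 \right)}\right) - 242065 = \left(\left(27381 + 73011\right) + \left(- \frac{4}{15} + 10 \left(-156\right)\right)\right) - 242065 = \left(100392 - \frac{23404}{15}\right) - 242065 = \frac{1482476}{15} - 242065 = - \frac{2148499}{15}$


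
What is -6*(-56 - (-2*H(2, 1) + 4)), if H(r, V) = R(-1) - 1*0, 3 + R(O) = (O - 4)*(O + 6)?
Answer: 696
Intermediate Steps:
R(O) = -3 + (-4 + O)*(6 + O) (R(O) = -3 + (O - 4)*(O + 6) = -3 + (-4 + O)*(6 + O))
H(r, V) = -28 (H(r, V) = (-27 + (-1)**2 + 2*(-1)) - 1*0 = (-27 + 1 - 2) + 0 = -28 + 0 = -28)
-6*(-56 - (-2*H(2, 1) + 4)) = -6*(-56 - (-2*(-28) + 4)) = -6*(-56 - (56 + 4)) = -6*(-56 - 1*60) = -6*(-56 - 60) = -6*(-116) = 696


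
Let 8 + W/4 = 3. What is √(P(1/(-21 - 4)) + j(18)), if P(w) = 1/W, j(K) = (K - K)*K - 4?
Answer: 9*I*√5/10 ≈ 2.0125*I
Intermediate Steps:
W = -20 (W = -32 + 4*3 = -32 + 12 = -20)
j(K) = -4 (j(K) = 0*K - 4 = 0 - 4 = -4)
P(w) = -1/20 (P(w) = 1/(-20) = -1/20)
√(P(1/(-21 - 4)) + j(18)) = √(-1/20 - 4) = √(-81/20) = 9*I*√5/10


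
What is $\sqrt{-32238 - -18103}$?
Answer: $i \sqrt{14135} \approx 118.89 i$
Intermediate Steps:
$\sqrt{-32238 - -18103} = \sqrt{-32238 + \left(-4873 + 22976\right)} = \sqrt{-32238 + 18103} = \sqrt{-14135} = i \sqrt{14135}$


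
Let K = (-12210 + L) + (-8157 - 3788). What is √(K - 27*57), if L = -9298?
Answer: 108*I*√3 ≈ 187.06*I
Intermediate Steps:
K = -33453 (K = (-12210 - 9298) + (-8157 - 3788) = -21508 - 11945 = -33453)
√(K - 27*57) = √(-33453 - 27*57) = √(-33453 - 1539) = √(-34992) = 108*I*√3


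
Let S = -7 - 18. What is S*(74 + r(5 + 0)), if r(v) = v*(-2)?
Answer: -1600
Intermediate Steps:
r(v) = -2*v
S = -25
S*(74 + r(5 + 0)) = -25*(74 - 2*(5 + 0)) = -25*(74 - 2*5) = -25*(74 - 10) = -25*64 = -1600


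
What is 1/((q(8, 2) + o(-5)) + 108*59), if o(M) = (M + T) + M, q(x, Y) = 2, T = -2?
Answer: 1/6362 ≈ 0.00015718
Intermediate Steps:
o(M) = -2 + 2*M (o(M) = (M - 2) + M = (-2 + M) + M = -2 + 2*M)
1/((q(8, 2) + o(-5)) + 108*59) = 1/((2 + (-2 + 2*(-5))) + 108*59) = 1/((2 + (-2 - 10)) + 6372) = 1/((2 - 12) + 6372) = 1/(-10 + 6372) = 1/6362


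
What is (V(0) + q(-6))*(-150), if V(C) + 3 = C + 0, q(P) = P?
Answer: 1350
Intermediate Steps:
V(C) = -3 + C (V(C) = -3 + (C + 0) = -3 + C)
(V(0) + q(-6))*(-150) = ((-3 + 0) - 6)*(-150) = (-3 - 6)*(-150) = -9*(-150) = 1350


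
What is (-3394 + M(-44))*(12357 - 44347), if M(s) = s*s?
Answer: 46641420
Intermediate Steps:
M(s) = s²
(-3394 + M(-44))*(12357 - 44347) = (-3394 + (-44)²)*(12357 - 44347) = (-3394 + 1936)*(-31990) = -1458*(-31990) = 46641420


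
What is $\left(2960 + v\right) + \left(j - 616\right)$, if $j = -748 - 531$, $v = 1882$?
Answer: $2947$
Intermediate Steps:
$j = -1279$
$\left(2960 + v\right) + \left(j - 616\right) = \left(2960 + 1882\right) - 1895 = 4842 - 1895 = 2947$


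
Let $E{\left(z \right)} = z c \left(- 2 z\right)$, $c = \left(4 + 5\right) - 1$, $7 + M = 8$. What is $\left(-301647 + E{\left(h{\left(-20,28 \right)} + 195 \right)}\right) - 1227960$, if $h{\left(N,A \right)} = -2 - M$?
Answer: $-2119431$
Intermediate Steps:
$M = 1$ ($M = -7 + 8 = 1$)
$h{\left(N,A \right)} = -3$ ($h{\left(N,A \right)} = -2 - 1 = -3$)
$c = 8$ ($c = 9 - 1 = 8$)
$E{\left(z \right)} = - 16 z^{2}$ ($E{\left(z \right)} = z 8 \left(- 2 z\right) = 8 z \left(- 2 z\right) = - 16 z^{2}$)
$\left(-301647 + E{\left(h{\left(-20,28 \right)} + 195 \right)}\right) - 1227960 = \left(-301647 - 16 \left(-3 + 195\right)^{2}\right) - 1227960 = \left(-301647 - 16 \cdot 192^{2}\right) - 1227960 = \left(-301647 - 589824\right) - 1227960 = -891471 - 1227960 = -2119431$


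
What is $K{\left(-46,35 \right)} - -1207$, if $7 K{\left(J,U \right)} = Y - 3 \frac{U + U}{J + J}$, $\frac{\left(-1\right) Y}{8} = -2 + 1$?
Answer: $\frac{389127}{322} \approx 1208.5$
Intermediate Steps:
$Y = 8$ ($Y = - 8 \left(-2 + 1\right) = \left(-8\right) \left(-1\right) = 8$)
$K{\left(J,U \right)} = \frac{8}{7} - \frac{3 U}{7 J}$ ($K{\left(J,U \right)} = \frac{8 - 3 \frac{U + U}{J + J}}{7} = \frac{8 - 3 \frac{2 U}{2 J}}{7} = \frac{8 - 3 \cdot 2 U \frac{1}{2 J}}{7} = \frac{8 - 3 \frac{U}{J}}{7} = \frac{8 - \frac{3 U}{J}}{7} = \frac{8}{7} - \frac{3 U}{7 J}$)
$K{\left(-46,35 \right)} - -1207 = \frac{\left(-3\right) 35 + 8 \left(-46\right)}{7 \left(-46\right)} - -1207 = \frac{1}{7} \left(- \frac{1}{46}\right) \left(-105 - 368\right) + 1207 = \frac{1}{7} \left(- \frac{1}{46}\right) \left(-473\right) + 1207 = \frac{473}{322} + 1207 = \frac{389127}{322}$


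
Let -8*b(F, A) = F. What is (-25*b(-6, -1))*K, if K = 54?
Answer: -2025/2 ≈ -1012.5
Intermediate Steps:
b(F, A) = -F/8
(-25*b(-6, -1))*K = -(-25)*(-6)/8*54 = -25*3/4*54 = -75/4*54 = -2025/2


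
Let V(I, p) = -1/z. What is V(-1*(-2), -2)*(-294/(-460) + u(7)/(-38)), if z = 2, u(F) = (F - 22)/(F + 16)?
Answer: -717/2185 ≈ -0.32815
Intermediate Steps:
u(F) = (-22 + F)/(16 + F)
V(I, p) = -½ (V(I, p) = -1/2 = -1*½ = -½)
V(-1*(-2), -2)*(-294/(-460) + u(7)/(-38)) = -(-294/(-460) + ((-22 + 7)/(16 + 7))/(-38))/2 = -(-294*(-1/460) + (-15/23)*(-1/38))/2 = -(147/230 + ((1/23)*(-15))*(-1/38))/2 = -(147/230 - 15/23*(-1/38))/2 = -(147/230 + 15/874)/2 = -½*1434/2185 = -717/2185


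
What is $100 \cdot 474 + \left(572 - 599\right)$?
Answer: $47373$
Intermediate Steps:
$100 \cdot 474 + \left(572 - 599\right) = 47400 - 27 = 47373$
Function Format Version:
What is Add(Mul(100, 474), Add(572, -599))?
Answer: 47373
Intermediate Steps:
Add(Mul(100, 474), Add(572, -599)) = Add(47400, -27) = 47373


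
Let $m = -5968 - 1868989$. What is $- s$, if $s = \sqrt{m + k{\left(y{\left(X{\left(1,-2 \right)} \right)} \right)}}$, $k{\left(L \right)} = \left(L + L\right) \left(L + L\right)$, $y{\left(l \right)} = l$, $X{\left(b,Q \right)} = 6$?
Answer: $- i \sqrt{1874813} \approx - 1369.2 i$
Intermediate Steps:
$k{\left(L \right)} = 4 L^{2}$ ($k{\left(L \right)} = 2 L 2 L = 4 L^{2}$)
$m = -1874957$
$s = i \sqrt{1874813}$ ($s = \sqrt{-1874957 + 4 \cdot 6^{2}} = \sqrt{-1874957 + 4 \cdot 36} = \sqrt{-1874957 + 144} = \sqrt{-1874813} = i \sqrt{1874813} \approx 1369.2 i$)
$- s = - i \sqrt{1874813}$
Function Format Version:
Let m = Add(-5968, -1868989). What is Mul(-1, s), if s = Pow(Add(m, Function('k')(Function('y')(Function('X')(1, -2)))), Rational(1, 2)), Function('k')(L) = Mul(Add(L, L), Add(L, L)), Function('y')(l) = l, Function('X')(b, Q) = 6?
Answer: Mul(-1, I, Pow(1874813, Rational(1, 2))) ≈ Mul(-1369.2, I)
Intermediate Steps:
Function('k')(L) = Mul(4, Pow(L, 2)) (Function('k')(L) = Mul(Mul(2, L), Mul(2, L)) = Mul(4, Pow(L, 2)))
m = -1874957
s = Mul(I, Pow(1874813, Rational(1, 2))) (s = Pow(Add(-1874957, Mul(4, Pow(6, 2))), Rational(1, 2)) = Pow(Add(-1874957, Mul(4, 36)), Rational(1, 2)) = Pow(Add(-1874957, 144), Rational(1, 2)) = Pow(-1874813, Rational(1, 2)) = Mul(I, Pow(1874813, Rational(1, 2))) ≈ Mul(1369.2, I))
Mul(-1, s) = Mul(-1, Mul(I, Pow(1874813, Rational(1, 2)))) = Mul(-1, I, Pow(1874813, Rational(1, 2)))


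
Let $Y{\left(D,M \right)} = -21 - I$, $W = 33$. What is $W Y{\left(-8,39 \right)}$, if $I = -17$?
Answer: $-132$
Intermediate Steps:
$Y{\left(D,M \right)} = -4$ ($Y{\left(D,M \right)} = -21 - -17 = -21 + 17 = -4$)
$W Y{\left(-8,39 \right)} = 33 \left(-4\right) = -132$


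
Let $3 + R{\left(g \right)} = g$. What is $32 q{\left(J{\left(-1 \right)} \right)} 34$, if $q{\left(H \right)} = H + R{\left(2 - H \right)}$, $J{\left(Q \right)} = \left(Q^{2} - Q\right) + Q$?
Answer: $-1088$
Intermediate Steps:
$R{\left(g \right)} = -3 + g$
$J{\left(Q \right)} = Q^{2}$
$q{\left(H \right)} = -1$ ($q{\left(H \right)} = H - \left(1 + H\right) = -1$)
$32 q{\left(J{\left(-1 \right)} \right)} 34 = 32 \left(-1\right) 34 = \left(-32\right) 34 = -1088$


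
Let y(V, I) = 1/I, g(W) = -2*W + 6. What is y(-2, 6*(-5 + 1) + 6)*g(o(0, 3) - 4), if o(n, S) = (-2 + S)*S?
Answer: -4/9 ≈ -0.44444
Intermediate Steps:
o(n, S) = S*(-2 + S)
g(W) = 6 - 2*W
y(-2, 6*(-5 + 1) + 6)*g(o(0, 3) - 4) = (6 - 2*(3*(-2 + 3) - 4))/(6*(-5 + 1) + 6) = (6 - 2*(3*1 - 4))/(6*(-4) + 6) = (6 - 2*(3 - 4))/(-24 + 6) = (6 - 2*(-1))/(-18) = -(6 + 2)/18 = -1/18*8 = -4/9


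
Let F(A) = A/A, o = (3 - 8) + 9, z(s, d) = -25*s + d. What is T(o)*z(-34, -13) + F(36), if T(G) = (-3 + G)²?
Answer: 838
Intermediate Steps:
z(s, d) = d - 25*s
o = 4 (o = -5 + 9 = 4)
F(A) = 1
T(o)*z(-34, -13) + F(36) = (-3 + 4)²*(-13 - 25*(-34)) + 1 = 1²*(-13 + 850) + 1 = 1*837 + 1 = 837 + 1 = 838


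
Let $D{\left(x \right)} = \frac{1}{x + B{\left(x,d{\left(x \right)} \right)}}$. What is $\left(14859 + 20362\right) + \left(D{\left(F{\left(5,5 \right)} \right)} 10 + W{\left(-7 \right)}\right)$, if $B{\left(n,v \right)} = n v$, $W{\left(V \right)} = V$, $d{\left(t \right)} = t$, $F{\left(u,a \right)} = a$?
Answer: $\frac{105643}{3} \approx 35214.0$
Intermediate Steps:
$D{\left(x \right)} = \frac{1}{x + x^{2}}$ ($D{\left(x \right)} = \frac{1}{x + x x} = \frac{1}{x + x^{2}}$)
$\left(14859 + 20362\right) + \left(D{\left(F{\left(5,5 \right)} \right)} 10 + W{\left(-7 \right)}\right) = \left(14859 + 20362\right) - \left(7 - \frac{1}{5 \left(1 + 5\right)} 10\right) = 35221 - \left(7 - \frac{1}{5 \cdot 6} \cdot 10\right) = 35221 - \left(7 - \frac{1}{5} \cdot \frac{1}{6} \cdot 10\right) = 35221 + \left(\frac{1}{30} \cdot 10 - 7\right) = 35221 + \left(\frac{1}{3} - 7\right) = 35221 - \frac{20}{3} = \frac{105643}{3}$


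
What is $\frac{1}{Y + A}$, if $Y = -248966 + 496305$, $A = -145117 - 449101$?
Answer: $- \frac{1}{346879} \approx -2.8829 \cdot 10^{-6}$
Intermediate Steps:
$A = -594218$
$Y = 247339$
$\frac{1}{Y + A} = \frac{1}{247339 - 594218} = \frac{1}{-346879} = - \frac{1}{346879}$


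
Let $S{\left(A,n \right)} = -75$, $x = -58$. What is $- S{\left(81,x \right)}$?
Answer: $75$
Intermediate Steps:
$- S{\left(81,x \right)} = \left(-1\right) \left(-75\right) = 75$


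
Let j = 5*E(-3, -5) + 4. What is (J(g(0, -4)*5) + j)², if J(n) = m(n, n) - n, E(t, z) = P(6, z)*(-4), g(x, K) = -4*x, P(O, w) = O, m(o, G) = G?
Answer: 13456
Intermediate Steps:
E(t, z) = -24 (E(t, z) = 6*(-4) = -24)
J(n) = 0 (J(n) = n - n = 0)
j = -116 (j = 5*(-24) + 4 = -120 + 4 = -116)
(J(g(0, -4)*5) + j)² = (0 - 116)² = (-116)² = 13456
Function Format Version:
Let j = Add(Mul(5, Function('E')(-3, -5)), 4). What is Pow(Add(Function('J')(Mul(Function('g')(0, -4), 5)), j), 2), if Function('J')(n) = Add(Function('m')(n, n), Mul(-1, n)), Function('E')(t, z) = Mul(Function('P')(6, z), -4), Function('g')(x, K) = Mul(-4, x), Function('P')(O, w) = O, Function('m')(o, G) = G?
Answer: 13456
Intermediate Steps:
Function('E')(t, z) = -24 (Function('E')(t, z) = Mul(6, -4) = -24)
Function('J')(n) = 0 (Function('J')(n) = Add(n, Mul(-1, n)) = 0)
j = -116 (j = Add(Mul(5, -24), 4) = Add(-120, 4) = -116)
Pow(Add(Function('J')(Mul(Function('g')(0, -4), 5)), j), 2) = Pow(Add(0, -116), 2) = Pow(-116, 2) = 13456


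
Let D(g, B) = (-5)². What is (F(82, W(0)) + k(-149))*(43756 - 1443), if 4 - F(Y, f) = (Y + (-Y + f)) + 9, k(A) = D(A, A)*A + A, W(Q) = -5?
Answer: -163920562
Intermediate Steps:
D(g, B) = 25
k(A) = 26*A (k(A) = 25*A + A = 26*A)
F(Y, f) = -5 - f (F(Y, f) = 4 - ((Y + (-Y + f)) + 9) = 4 - ((Y + (f - Y)) + 9) = 4 - (f + 9) = 4 - (9 + f) = 4 + (-9 - f) = -5 - f)
(F(82, W(0)) + k(-149))*(43756 - 1443) = ((-5 - 1*(-5)) + 26*(-149))*(43756 - 1443) = ((-5 + 5) - 3874)*42313 = (0 - 3874)*42313 = -3874*42313 = -163920562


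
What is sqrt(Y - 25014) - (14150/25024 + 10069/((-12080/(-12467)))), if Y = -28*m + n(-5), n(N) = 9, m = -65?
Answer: -98169976011/9446560 + I*sqrt(23185) ≈ -10392.0 + 152.27*I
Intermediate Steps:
Y = 1829 (Y = -28*(-65) + 9 = 1820 + 9 = 1829)
sqrt(Y - 25014) - (14150/25024 + 10069/((-12080/(-12467)))) = sqrt(1829 - 25014) - (14150/25024 + 10069/((-12080/(-12467)))) = sqrt(-23185) - (14150*(1/25024) + 10069/((-12080*(-1/12467)))) = I*sqrt(23185) - (7075/12512 + 10069/(12080/12467)) = I*sqrt(23185) - (7075/12512 + 10069*(12467/12080)) = I*sqrt(23185) - (7075/12512 + 125530223/12080) = I*sqrt(23185) - 1*98169976011/9446560 = I*sqrt(23185) - 98169976011/9446560 = -98169976011/9446560 + I*sqrt(23185)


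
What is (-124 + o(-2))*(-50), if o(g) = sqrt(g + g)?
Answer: 6200 - 100*I ≈ 6200.0 - 100.0*I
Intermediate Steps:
o(g) = sqrt(2)*sqrt(g) (o(g) = sqrt(2*g) = sqrt(2)*sqrt(g))
(-124 + o(-2))*(-50) = (-124 + sqrt(2)*sqrt(-2))*(-50) = (-124 + sqrt(2)*(I*sqrt(2)))*(-50) = (-124 + 2*I)*(-50) = 6200 - 100*I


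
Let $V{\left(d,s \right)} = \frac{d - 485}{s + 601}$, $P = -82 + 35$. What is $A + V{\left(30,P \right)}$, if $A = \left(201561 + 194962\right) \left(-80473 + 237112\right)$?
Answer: $\frac{34409475272683}{554} \approx 6.2111 \cdot 10^{10}$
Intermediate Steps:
$P = -47$
$A = 62110966197$ ($A = 396523 \cdot 156639 = 62110966197$)
$V{\left(d,s \right)} = \frac{-485 + d}{601 + s}$
$A + V{\left(30,P \right)} = 62110966197 + \frac{-485 + 30}{601 - 47} = 62110966197 + \frac{1}{554} \left(-455\right) = 62110966197 - \frac{455}{554} = \frac{34409475272683}{554}$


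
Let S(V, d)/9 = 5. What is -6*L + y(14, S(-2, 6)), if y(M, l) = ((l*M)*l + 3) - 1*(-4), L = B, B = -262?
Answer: 29929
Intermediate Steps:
S(V, d) = 45 (S(V, d) = 9*5 = 45)
L = -262
y(M, l) = 7 + M*l**2 (y(M, l) = ((M*l)*l + 3) + 4 = (M*l**2 + 3) + 4 = (3 + M*l**2) + 4 = 7 + M*l**2)
-6*L + y(14, S(-2, 6)) = -6*(-262) + (7 + 14*45**2) = 1572 + (7 + 14*2025) = 1572 + (7 + 28350) = 1572 + 28357 = 29929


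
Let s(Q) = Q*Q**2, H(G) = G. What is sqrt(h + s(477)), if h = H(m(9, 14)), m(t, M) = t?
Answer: 3*sqrt(12059038) ≈ 10418.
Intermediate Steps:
s(Q) = Q**3
h = 9
sqrt(h + s(477)) = sqrt(9 + 477**3) = sqrt(9 + 108531333) = sqrt(108531342) = 3*sqrt(12059038)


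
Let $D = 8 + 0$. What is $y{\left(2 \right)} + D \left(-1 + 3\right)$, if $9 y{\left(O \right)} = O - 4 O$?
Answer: $\frac{46}{3} \approx 15.333$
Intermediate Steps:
$D = 8$
$y{\left(O \right)} = - \frac{O}{3}$ ($y{\left(O \right)} = \frac{O - 4 O}{9} = \frac{\left(-3\right) O}{9} = - \frac{O}{3}$)
$y{\left(2 \right)} + D \left(-1 + 3\right) = \left(- \frac{1}{3}\right) 2 + 8 \left(-1 + 3\right) = - \frac{2}{3} + 8 \cdot 2 = - \frac{2}{3} + 16 = \frac{46}{3}$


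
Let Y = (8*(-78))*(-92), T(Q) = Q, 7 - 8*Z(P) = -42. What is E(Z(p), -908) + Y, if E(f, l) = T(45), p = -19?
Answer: 57453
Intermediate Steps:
Z(P) = 49/8 (Z(P) = 7/8 - 1/8*(-42) = 7/8 + 21/4 = 49/8)
E(f, l) = 45
Y = 57408 (Y = -624*(-92) = 57408)
E(Z(p), -908) + Y = 45 + 57408 = 57453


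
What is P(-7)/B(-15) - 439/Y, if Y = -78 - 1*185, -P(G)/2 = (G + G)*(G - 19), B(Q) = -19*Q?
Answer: -66349/74955 ≈ -0.88518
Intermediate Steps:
P(G) = -4*G*(-19 + G) (P(G) = -2*(G + G)*(G - 19) = -2*2*G*(-19 + G) = -4*G*(-19 + G))
Y = -263 (Y = -78 - 185 = -263)
P(-7)/B(-15) - 439/Y = (4*(-7)*(19 - 1*(-7)))/((-19*(-15))) - 439/(-263) = (4*(-7)*(19 + 7))/285 - 439*(-1/263) = (4*(-7)*26)*(1/285) + 439/263 = -728*1/285 + 439/263 = -728/285 + 439/263 = -66349/74955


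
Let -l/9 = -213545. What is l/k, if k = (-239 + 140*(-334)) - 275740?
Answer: -1921905/322739 ≈ -5.9550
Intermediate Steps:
l = 1921905 (l = -9*(-213545) = 1921905)
k = -322739 (k = (-239 - 46760) - 275740 = -46999 - 275740 = -322739)
l/k = 1921905/(-322739) = 1921905*(-1/322739) = -1921905/322739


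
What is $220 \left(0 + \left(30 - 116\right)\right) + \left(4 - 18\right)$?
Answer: $-18934$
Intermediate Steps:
$220 \left(0 + \left(30 - 116\right)\right) + \left(4 - 18\right) = 220 \left(0 - 86\right) - 14 = 220 \left(-86\right) - 14 = -18920 - 14 = -18934$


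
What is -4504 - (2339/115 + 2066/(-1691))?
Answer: -879588019/194465 ≈ -4523.1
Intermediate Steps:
-4504 - (2339/115 + 2066/(-1691)) = -4504 - (2339*(1/115) + 2066*(-1/1691)) = -4504 - (2339/115 - 2066/1691) = -4504 - 1*3717659/194465 = -4504 - 3717659/194465 = -879588019/194465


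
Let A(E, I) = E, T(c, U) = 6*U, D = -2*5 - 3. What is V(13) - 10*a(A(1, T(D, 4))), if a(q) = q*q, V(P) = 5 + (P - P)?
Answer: -5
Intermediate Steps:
D = -13 (D = -10 - 3 = -13)
V(P) = 5 (V(P) = 5 + 0 = 5)
a(q) = q**2
V(13) - 10*a(A(1, T(D, 4))) = 5 - 10*1**2 = 5 - 10*1 = 5 - 10 = -5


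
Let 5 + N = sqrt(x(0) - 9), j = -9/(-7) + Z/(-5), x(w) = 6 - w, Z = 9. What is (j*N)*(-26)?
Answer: -468/7 + 468*I*sqrt(3)/35 ≈ -66.857 + 23.16*I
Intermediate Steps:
j = -18/35 (j = -9/(-7) + 9/(-5) = -9*(-1/7) + 9*(-1/5) = 9/7 - 9/5 = -18/35 ≈ -0.51429)
N = -5 + I*sqrt(3) (N = -5 + sqrt((6 - 1*0) - 9) = -5 + sqrt((6 + 0) - 9) = -5 + sqrt(6 - 9) = -5 + sqrt(-3) = -5 + I*sqrt(3) ≈ -5.0 + 1.732*I)
(j*N)*(-26) = -18*(-5 + I*sqrt(3))/35*(-26) = (18/7 - 18*I*sqrt(3)/35)*(-26) = -468/7 + 468*I*sqrt(3)/35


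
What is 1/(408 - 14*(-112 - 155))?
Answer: 1/4146 ≈ 0.00024120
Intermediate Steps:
1/(408 - 14*(-112 - 155)) = 1/(408 - 14*(-267)) = 1/(408 + 3738) = 1/4146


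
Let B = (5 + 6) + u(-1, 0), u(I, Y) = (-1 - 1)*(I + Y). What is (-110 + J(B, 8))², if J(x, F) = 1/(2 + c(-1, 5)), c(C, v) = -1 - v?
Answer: 194481/16 ≈ 12155.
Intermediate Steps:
u(I, Y) = -2*I - 2*Y (u(I, Y) = -2*(I + Y) = -2*I - 2*Y)
B = 13 (B = (5 + 6) + (-2*(-1) - 2*0) = 11 + (2 + 0) = 11 + 2 = 13)
J(x, F) = -¼ (J(x, F) = 1/(2 + (-1 - 1*5)) = 1/(2 + (-1 - 5)) = 1/(2 - 6) = 1/(-4) = -¼)
(-110 + J(B, 8))² = (-110 - ¼)² = (-441/4)² = 194481/16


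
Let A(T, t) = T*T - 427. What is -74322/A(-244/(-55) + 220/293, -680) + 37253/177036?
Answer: 3420828288111827783/18394285525992996 ≈ 185.97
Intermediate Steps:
A(T, t) = -427 + T**2 (A(T, t) = T**2 - 427 = -427 + T**2)
-74322/A(-244/(-55) + 220/293, -680) + 37253/177036 = -74322/(-427 + (-244/(-55) + 220/293)**2) + 37253/177036 = -74322/(-427 + (-244*(-1/55) + 220*(1/293))**2) + 37253*(1/177036) = -74322/(-427 + (244/55 + 220/293)**2) + 37253/177036 = -74322/(-427 + (83592/16115)**2) + 37253/177036 = -74322/(-427 + 6987622464/259693225) + 37253/177036 = -74322/(-103901384611/259693225) + 37253/177036 = -74322*(-259693225/103901384611) + 37253/177036 = 19300919868450/103901384611 + 37253/177036 = 3420828288111827783/18394285525992996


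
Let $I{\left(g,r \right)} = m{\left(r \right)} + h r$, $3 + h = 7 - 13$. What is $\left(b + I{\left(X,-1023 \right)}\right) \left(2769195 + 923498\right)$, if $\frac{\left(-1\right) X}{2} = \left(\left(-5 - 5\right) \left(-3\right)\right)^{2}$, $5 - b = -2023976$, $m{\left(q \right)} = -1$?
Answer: $7507935402591$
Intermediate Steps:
$h = -9$ ($h = -3 + \left(7 - 13\right) = -3 - 6 = -9$)
$b = 2023981$ ($b = 5 - -2023976 = 5 + 2023976 = 2023981$)
$X = -1800$ ($X = - 2 \left(\left(-5 - 5\right) \left(-3\right)\right)^{2} = - 2 \left(\left(-10\right) \left(-3\right)\right)^{2} = - 2 \cdot 30^{2} = \left(-2\right) 900 = -1800$)
$I{\left(g,r \right)} = -1 - 9 r$
$\left(b + I{\left(X,-1023 \right)}\right) \left(2769195 + 923498\right) = \left(2023981 - -9206\right) \left(2769195 + 923498\right) = \left(2023981 + \left(-1 + 9207\right)\right) 3692693 = \left(2023981 + 9206\right) 3692693 = 2033187 \cdot 3692693 = 7507935402591$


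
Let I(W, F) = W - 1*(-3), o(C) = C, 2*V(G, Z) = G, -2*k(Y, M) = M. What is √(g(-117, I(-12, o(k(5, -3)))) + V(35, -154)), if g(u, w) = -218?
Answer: I*√802/2 ≈ 14.16*I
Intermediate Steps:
k(Y, M) = -M/2
V(G, Z) = G/2
I(W, F) = 3 + W (I(W, F) = W + 3 = 3 + W)
√(g(-117, I(-12, o(k(5, -3)))) + V(35, -154)) = √(-218 + (½)*35) = √(-218 + 35/2) = √(-401/2) = I*√802/2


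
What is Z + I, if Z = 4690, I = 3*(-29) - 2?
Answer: 4601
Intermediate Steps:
I = -89 (I = -87 - 2 = -89)
Z + I = 4690 - 89 = 4601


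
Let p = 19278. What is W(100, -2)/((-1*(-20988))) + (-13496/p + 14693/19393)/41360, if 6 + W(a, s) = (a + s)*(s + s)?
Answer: -1109980818803/58537657244880 ≈ -0.018962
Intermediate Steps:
W(a, s) = -6 + 2*s*(a + s) (W(a, s) = -6 + (a + s)*(s + s) = -6 + (a + s)*(2*s) = -6 + 2*s*(a + s))
W(100, -2)/((-1*(-20988))) + (-13496/p + 14693/19393)/41360 = (-6 + 2*(-2)² + 2*100*(-2))/((-1*(-20988))) + (-13496/19278 + 14693/19393)/41360 = (-6 + 2*4 - 400)/20988 + (-13496*1/19278 + 14693*(1/19393))*(1/41360) = (-6 + 8 - 400)*(1/20988) + (-964/1377 + 14693/19393)*(1/41360) = -398*1/20988 + (1537409/26704161)*(1/41360) = -199/10494 + 1537409/1104484098960 = -1109980818803/58537657244880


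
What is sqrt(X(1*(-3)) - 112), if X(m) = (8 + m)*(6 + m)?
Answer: I*sqrt(97) ≈ 9.8489*I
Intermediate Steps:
X(m) = (6 + m)*(8 + m)
sqrt(X(1*(-3)) - 112) = sqrt((48 + (1*(-3))**2 + 14*(1*(-3))) - 112) = sqrt((48 + (-3)**2 + 14*(-3)) - 112) = sqrt((48 + 9 - 42) - 112) = sqrt(15 - 112) = sqrt(-97) = I*sqrt(97)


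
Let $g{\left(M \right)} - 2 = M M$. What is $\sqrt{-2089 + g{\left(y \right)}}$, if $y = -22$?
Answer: $i \sqrt{1603} \approx 40.037 i$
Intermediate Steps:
$g{\left(M \right)} = 2 + M^{2}$ ($g{\left(M \right)} = 2 + M M = 2 + M^{2}$)
$\sqrt{-2089 + g{\left(y \right)}} = \sqrt{-2089 + \left(2 + \left(-22\right)^{2}\right)} = \sqrt{-2089 + \left(2 + 484\right)} = \sqrt{-2089 + 486} = \sqrt{-1603} = i \sqrt{1603}$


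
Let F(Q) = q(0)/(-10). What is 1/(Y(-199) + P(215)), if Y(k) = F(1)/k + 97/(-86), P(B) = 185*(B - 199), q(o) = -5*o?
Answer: 86/254463 ≈ 0.00033797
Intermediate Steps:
P(B) = -36815 + 185*B (P(B) = 185*(-199 + B) = -36815 + 185*B)
F(Q) = 0 (F(Q) = -5*0/(-10) = 0*(-⅒) = 0)
Y(k) = -97/86 (Y(k) = 0/k + 97/(-86) = 0 + 97*(-1/86) = 0 - 97/86 = -97/86)
1/(Y(-199) + P(215)) = 1/(-97/86 + (-36815 + 185*215)) = 1/(-97/86 + (-36815 + 39775)) = 1/(-97/86 + 2960) = 1/(254463/86) = 86/254463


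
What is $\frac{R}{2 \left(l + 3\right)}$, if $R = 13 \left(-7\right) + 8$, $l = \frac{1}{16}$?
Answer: $- \frac{664}{49} \approx -13.551$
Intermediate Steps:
$l = \frac{1}{16} \approx 0.0625$
$R = -83$ ($R = -91 + 8 = -83$)
$\frac{R}{2 \left(l + 3\right)} = - \frac{83}{2 \left(\frac{1}{16} + 3\right)} = - \frac{83}{2 \cdot \frac{49}{16}} = - \frac{83}{\frac{49}{8}} = \left(-83\right) \frac{8}{49} = - \frac{664}{49}$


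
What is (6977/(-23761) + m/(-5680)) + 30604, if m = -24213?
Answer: 4130927433653/134962480 ≈ 30608.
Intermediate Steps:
(6977/(-23761) + m/(-5680)) + 30604 = (6977/(-23761) - 24213/(-5680)) + 30604 = (6977*(-1/23761) - 24213*(-1/5680)) + 30604 = (-6977/23761 + 24213/5680) + 30604 = 535695733/134962480 + 30604 = 4130927433653/134962480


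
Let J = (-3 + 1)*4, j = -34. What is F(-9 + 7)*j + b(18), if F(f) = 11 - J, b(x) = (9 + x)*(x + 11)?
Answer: 137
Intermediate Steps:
b(x) = (9 + x)*(11 + x)
J = -8 (J = -2*4 = -8)
F(f) = 19 (F(f) = 11 - 1*(-8) = 11 + 8 = 19)
F(-9 + 7)*j + b(18) = 19*(-34) + (99 + 18**2 + 20*18) = -646 + (99 + 324 + 360) = -646 + 783 = 137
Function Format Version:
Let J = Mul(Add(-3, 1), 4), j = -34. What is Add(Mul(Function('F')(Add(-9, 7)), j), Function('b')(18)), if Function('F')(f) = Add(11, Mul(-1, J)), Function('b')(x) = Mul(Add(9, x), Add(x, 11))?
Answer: 137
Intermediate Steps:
Function('b')(x) = Mul(Add(9, x), Add(11, x))
J = -8 (J = Mul(-2, 4) = -8)
Function('F')(f) = 19 (Function('F')(f) = Add(11, Mul(-1, -8)) = Add(11, 8) = 19)
Add(Mul(Function('F')(Add(-9, 7)), j), Function('b')(18)) = Add(Mul(19, -34), Add(99, Pow(18, 2), Mul(20, 18))) = Add(-646, Add(99, 324, 360)) = Add(-646, 783) = 137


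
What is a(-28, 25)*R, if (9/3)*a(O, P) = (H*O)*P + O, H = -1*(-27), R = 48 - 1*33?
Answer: -94640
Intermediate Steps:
R = 15 (R = 48 - 33 = 15)
H = 27
a(O, P) = O/3 + 9*O*P (a(O, P) = ((27*O)*P + O)/3 = (27*O*P + O)/3 = (O + 27*O*P)/3 = O/3 + 9*O*P)
a(-28, 25)*R = ((⅓)*(-28)*(1 + 27*25))*15 = ((⅓)*(-28)*(1 + 675))*15 = ((⅓)*(-28)*676)*15 = -18928/3*15 = -94640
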